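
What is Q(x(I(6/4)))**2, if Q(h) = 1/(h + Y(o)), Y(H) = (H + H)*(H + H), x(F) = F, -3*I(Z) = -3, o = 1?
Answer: 1/25 ≈ 0.040000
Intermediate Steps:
I(Z) = 1 (I(Z) = -1/3*(-3) = 1)
Y(H) = 4*H**2 (Y(H) = (2*H)*(2*H) = 4*H**2)
Q(h) = 1/(4 + h) (Q(h) = 1/(h + 4*1**2) = 1/(h + 4*1) = 1/(h + 4) = 1/(4 + h))
Q(x(I(6/4)))**2 = (1/(4 + 1))**2 = (1/5)**2 = 1/25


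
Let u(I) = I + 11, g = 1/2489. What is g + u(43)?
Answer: 134407/2489 ≈ 54.000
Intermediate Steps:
g = 1/2489 ≈ 0.00040177
u(I) = 11 + I
g + u(43) = 1/2489 + (11 + 43) = 1/2489 + 54 = 134407/2489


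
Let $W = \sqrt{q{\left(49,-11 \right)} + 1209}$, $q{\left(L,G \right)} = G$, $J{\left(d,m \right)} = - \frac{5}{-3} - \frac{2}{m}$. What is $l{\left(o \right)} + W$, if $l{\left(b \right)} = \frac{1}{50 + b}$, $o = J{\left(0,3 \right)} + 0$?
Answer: $\frac{1}{51} + \sqrt{1198} \approx 34.632$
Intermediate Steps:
$J{\left(d,m \right)} = \frac{5}{3} - \frac{2}{m}$ ($J{\left(d,m \right)} = \left(-5\right) \left(- \frac{1}{3}\right) - \frac{2}{m} = \frac{5}{3} - \frac{2}{m}$)
$o = 1$ ($o = \left(\frac{5}{3} - \frac{2}{3}\right) + 0 = 1 + 0 = 1$)
$W = \sqrt{1198}$ ($W = \sqrt{-11 + 1209} = \sqrt{1198} \approx 34.612$)
$l{\left(o \right)} + W = \frac{1}{50 + 1} + \sqrt{1198} = \frac{1}{51} + \sqrt{1198}$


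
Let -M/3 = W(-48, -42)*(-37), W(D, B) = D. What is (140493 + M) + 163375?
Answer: 298540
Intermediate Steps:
M = -5328 (M = -(-144)*(-37) = -3*1776 = -5328)
(140493 + M) + 163375 = (140493 - 5328) + 163375 = 135165 + 163375 = 298540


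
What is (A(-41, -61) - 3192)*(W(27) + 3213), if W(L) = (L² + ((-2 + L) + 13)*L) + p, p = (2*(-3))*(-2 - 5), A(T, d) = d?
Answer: -16297530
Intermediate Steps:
p = 42 (p = -6*(-7) = 42)
W(L) = 42 + L² + L*(11 + L) (W(L) = (L² + ((-2 + L) + 13)*L) + 42 = (L² + (11 + L)*L) + 42 = (L² + L*(11 + L)) + 42 = 42 + L² + L*(11 + L))
(A(-41, -61) - 3192)*(W(27) + 3213) = (-61 - 3192)*((42 + 2*27² + 11*27) + 3213) = -3253*((42 + 2*729 + 297) + 3213) = -3253*((42 + 1458 + 297) + 3213) = -3253*(1797 + 3213) = -3253*5010 = -16297530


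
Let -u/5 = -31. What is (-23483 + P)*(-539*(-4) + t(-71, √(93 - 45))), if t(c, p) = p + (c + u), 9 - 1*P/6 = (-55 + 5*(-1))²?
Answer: -100864960 - 180116*√3 ≈ -1.0118e+8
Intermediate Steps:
u = 155 (u = -5*(-31) = 155)
P = -21546 (P = 54 - 6*(-55 + 5*(-1))² = 54 - 6*(-55 - 5)² = 54 - 6*(-60)² = 54 - 6*3600 = 54 - 21600 = -21546)
t(c, p) = 155 + c + p (t(c, p) = p + (c + 155) = p + (155 + c) = 155 + c + p)
(-23483 + P)*(-539*(-4) + t(-71, √(93 - 45))) = (-23483 - 21546)*(-539*(-4) + (155 - 71 + √(93 - 45))) = -45029*(2156 + (155 - 71 + √48)) = -45029*(2156 + (155 - 71 + 4*√3)) = -45029*(2156 + (84 + 4*√3)) = -45029*(2240 + 4*√3) = -100864960 - 180116*√3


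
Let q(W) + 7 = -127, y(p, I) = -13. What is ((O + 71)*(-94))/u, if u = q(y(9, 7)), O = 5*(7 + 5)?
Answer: 6157/67 ≈ 91.896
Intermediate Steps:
O = 60 (O = 5*12 = 60)
q(W) = -134 (q(W) = -7 - 127 = -134)
u = -134
((O + 71)*(-94))/u = ((60 + 71)*(-94))/(-134) = (131*(-94))*(-1/134) = -12314*(-1/134) = 6157/67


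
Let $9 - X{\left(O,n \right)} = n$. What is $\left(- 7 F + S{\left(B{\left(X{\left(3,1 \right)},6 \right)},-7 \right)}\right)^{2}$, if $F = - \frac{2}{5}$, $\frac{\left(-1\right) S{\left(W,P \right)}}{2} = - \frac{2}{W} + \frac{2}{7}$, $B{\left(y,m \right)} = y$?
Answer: $\frac{36481}{4900} \approx 7.4451$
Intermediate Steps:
$X{\left(O,n \right)} = 9 - n$
$S{\left(W,P \right)} = - \frac{4}{7} + \frac{4}{W}$ ($S{\left(W,P \right)} = - 2 \left(- \frac{2}{W} + \frac{2}{7}\right) = - 2 \left(\frac{2}{7} - \frac{2}{W}\right) = - \frac{4}{7} + \frac{4}{W}$)
$F = - \frac{2}{5}$ ($F = \left(-2\right) \frac{1}{5} = - \frac{2}{5} \approx -0.4$)
$\left(- 7 F + S{\left(B{\left(X{\left(3,1 \right)},6 \right)},-7 \right)}\right)^{2} = \left(\left(-7\right) \left(- \frac{2}{5}\right) - \left(\frac{4}{7} - \frac{4}{9 - 1}\right)\right)^{2} = \left(\frac{14}{5} - \left(\frac{4}{7} - \frac{4}{9 - 1}\right)\right)^{2} = \left(\frac{14}{5} - \left(\frac{4}{7} - \frac{4}{8}\right)\right)^{2} = \left(\frac{14}{5} + \left(- \frac{4}{7} + 4 \cdot \frac{1}{8}\right)\right)^{2} = \left(\frac{14}{5} + \left(- \frac{4}{7} + \frac{1}{2}\right)\right)^{2} = \left(\frac{14}{5} - \frac{1}{14}\right)^{2} = \left(\frac{191}{70}\right)^{2} = \frac{36481}{4900}$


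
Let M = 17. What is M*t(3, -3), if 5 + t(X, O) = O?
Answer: -136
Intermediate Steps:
t(X, O) = -5 + O
M*t(3, -3) = 17*(-5 - 3) = 17*(-8) = -136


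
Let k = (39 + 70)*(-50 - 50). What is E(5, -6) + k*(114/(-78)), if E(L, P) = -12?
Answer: 206944/13 ≈ 15919.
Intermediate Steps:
k = -10900 (k = 109*(-100) = -10900)
E(5, -6) + k*(114/(-78)) = -12 - 1242600/(-78) = -12 - 1242600*(-1)/78 = -12 - 10900*(-19/13) = -12 + 207100/13 = 206944/13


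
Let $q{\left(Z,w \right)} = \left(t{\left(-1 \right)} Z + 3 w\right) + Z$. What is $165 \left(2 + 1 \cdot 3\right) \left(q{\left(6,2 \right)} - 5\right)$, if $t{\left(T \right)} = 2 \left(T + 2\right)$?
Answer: $15675$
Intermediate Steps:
$t{\left(T \right)} = 4 + 2 T$ ($t{\left(T \right)} = 2 \left(2 + T\right) = 4 + 2 T$)
$q{\left(Z,w \right)} = 3 Z + 3 w$ ($q{\left(Z,w \right)} = \left(\left(4 + 2 \left(-1\right)\right) Z + 3 w\right) + Z = \left(\left(4 - 2\right) Z + 3 w\right) + Z = \left(2 Z + 3 w\right) + Z = 3 Z + 3 w$)
$165 \left(2 + 1 \cdot 3\right) \left(q{\left(6,2 \right)} - 5\right) = 165 \left(2 + 1 \cdot 3\right) \left(\left(3 \cdot 6 + 3 \cdot 2\right) - 5\right) = 165 \left(2 + 3\right) \left(\left(18 + 6\right) - 5\right) = 165 \cdot 5 \left(24 - 5\right) = 165 \cdot 5 \cdot 19 = 165 \cdot 95 = 15675$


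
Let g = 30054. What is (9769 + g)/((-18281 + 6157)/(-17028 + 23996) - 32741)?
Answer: -69371666/57037853 ≈ -1.2162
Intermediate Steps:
(9769 + g)/((-18281 + 6157)/(-17028 + 23996) - 32741) = (9769 + 30054)/((-18281 + 6157)/(-17028 + 23996) - 32741) = 39823/(-12124/6968 - 32741) = 39823/(-12124*1/6968 - 32741) = 39823/(-3031/1742 - 32741) = 39823/(-57037853/1742) = 39823*(-1742/57037853) = -69371666/57037853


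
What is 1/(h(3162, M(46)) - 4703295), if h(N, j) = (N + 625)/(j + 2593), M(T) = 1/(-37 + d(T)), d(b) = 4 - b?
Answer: -204846/963450868397 ≈ -2.1262e-7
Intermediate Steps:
M(T) = 1/(-33 - T) (M(T) = 1/(-37 + (4 - T)) = 1/(-33 - T))
h(N, j) = (625 + N)/(2593 + j)
1/(h(3162, M(46)) - 4703295) = 1/((625 + 3162)/(2593 - 1/(33 + 46)) - 4703295) = 1/(3787/(2593 - 1/79) - 4703295) = 1/(3787/(204846/79) - 4703295) = 1/((79/204846)*3787 - 4703295) = 1/(299173/204846 - 4703295) = 1/(-963450868397/204846) = -204846/963450868397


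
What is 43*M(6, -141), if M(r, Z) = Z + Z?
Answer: -12126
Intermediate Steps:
M(r, Z) = 2*Z
43*M(6, -141) = 43*(2*(-141)) = 43*(-282) = -12126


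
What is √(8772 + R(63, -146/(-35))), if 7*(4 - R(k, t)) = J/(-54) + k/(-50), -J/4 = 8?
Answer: √3483232242/630 ≈ 93.681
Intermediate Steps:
J = -32 (J = -4*8 = -32)
R(k, t) = 740/189 + k/350 (R(k, t) = 4 - (-32/(-54) + k/(-50))/7 = 4 - (-32*(-1/54) + k*(-1/50))/7 = 4 - (16/27 - k/50)/7 = 4 + (-16/189 + k/350) = 740/189 + k/350)
√(8772 + R(63, -146/(-35))) = √(8772 + (740/189 + (1/350)*63)) = √(8772 + (740/189 + 9/50)) = √(8772 + 38701/9450) = √(82934101/9450) = √3483232242/630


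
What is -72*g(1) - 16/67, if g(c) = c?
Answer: -4840/67 ≈ -72.239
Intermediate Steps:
-72*g(1) - 16/67 = -72*1 - 16/67 = -72 - 16*1/67 = -72 - 16/67 = -4840/67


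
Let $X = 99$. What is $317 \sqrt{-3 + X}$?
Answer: $1268 \sqrt{6} \approx 3106.0$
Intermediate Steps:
$317 \sqrt{-3 + X} = 317 \sqrt{-3 + 99} = 317 \sqrt{96} = 317 \cdot 4 \sqrt{6} = 1268 \sqrt{6}$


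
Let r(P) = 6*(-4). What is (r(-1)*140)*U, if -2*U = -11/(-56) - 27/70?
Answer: -318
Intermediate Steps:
r(P) = -24
U = 53/560 (U = -(-11/(-56) - 27/70)/2 = -(-11*(-1/56) - 27*1/70)/2 = -(11/56 - 27/70)/2 = -½*(-53/280) = 53/560 ≈ 0.094643)
(r(-1)*140)*U = -24*140*(53/560) = -3360*53/560 = -318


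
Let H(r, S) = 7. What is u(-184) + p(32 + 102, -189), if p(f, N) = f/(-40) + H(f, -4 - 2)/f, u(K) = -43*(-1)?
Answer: 53201/1340 ≈ 39.702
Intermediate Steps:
u(K) = 43
p(f, N) = 7/f - f/40 (p(f, N) = f/(-40) + 7/f = f*(-1/40) + 7/f = -f/40 + 7/f = 7/f - f/40)
u(-184) + p(32 + 102, -189) = 43 + (7/(32 + 102) - (32 + 102)/40) = 43 + (7/134 - 1/40*134) = 43 + (7*(1/134) - 67/20) = 43 + (7/134 - 67/20) = 43 - 4419/1340 = 53201/1340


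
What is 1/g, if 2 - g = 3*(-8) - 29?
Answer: 1/55 ≈ 0.018182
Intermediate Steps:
g = 55 (g = 2 - (3*(-8) - 29) = 2 - (-24 - 29) = 2 - 1*(-53) = 2 + 53 = 55)
1/g = 1/55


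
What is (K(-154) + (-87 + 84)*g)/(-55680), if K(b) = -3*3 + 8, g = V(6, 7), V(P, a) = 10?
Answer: 31/55680 ≈ 0.00055675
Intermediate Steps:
g = 10
K(b) = -1 (K(b) = -9 + 8 = -1)
(K(-154) + (-87 + 84)*g)/(-55680) = (-1 + (-87 + 84)*10)/(-55680) = (-1 - 3*10)*(-1/55680) = (-1 - 30)*(-1/55680) = -31*(-1/55680) = 31/55680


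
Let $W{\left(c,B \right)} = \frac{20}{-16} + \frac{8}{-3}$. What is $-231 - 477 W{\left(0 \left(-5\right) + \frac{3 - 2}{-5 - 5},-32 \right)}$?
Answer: $\frac{6549}{4} \approx 1637.3$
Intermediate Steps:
$W{\left(c,B \right)} = - \frac{47}{12}$ ($W{\left(c,B \right)} = 20 \left(- \frac{1}{16}\right) + 8 \left(- \frac{1}{3}\right) = - \frac{5}{4} - \frac{8}{3} = - \frac{47}{12}$)
$-231 - 477 W{\left(0 \left(-5\right) + \frac{3 - 2}{-5 - 5},-32 \right)} = -231 - - \frac{7473}{4} = -231 + \frac{7473}{4} = \frac{6549}{4}$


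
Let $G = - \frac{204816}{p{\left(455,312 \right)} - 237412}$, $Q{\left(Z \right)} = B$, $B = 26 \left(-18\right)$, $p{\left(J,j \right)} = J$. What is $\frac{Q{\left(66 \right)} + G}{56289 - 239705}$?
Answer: $\frac{27672765}{10865426278} \approx 0.0025469$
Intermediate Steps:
$B = -468$
$Q{\left(Z \right)} = -468$
$G = \frac{204816}{236957}$ ($G = - \frac{204816}{455 - 237412} = - \frac{204816}{-236957} = \left(-204816\right) \left(- \frac{1}{236957}\right) = \frac{204816}{236957} \approx 0.86436$)
$\frac{Q{\left(66 \right)} + G}{56289 - 239705} = \frac{-468 + \frac{204816}{236957}}{56289 - 239705} = - \frac{110691060}{236957 \left(-183416\right)} = \left(- \frac{110691060}{236957}\right) \left(- \frac{1}{183416}\right) = \frac{27672765}{10865426278}$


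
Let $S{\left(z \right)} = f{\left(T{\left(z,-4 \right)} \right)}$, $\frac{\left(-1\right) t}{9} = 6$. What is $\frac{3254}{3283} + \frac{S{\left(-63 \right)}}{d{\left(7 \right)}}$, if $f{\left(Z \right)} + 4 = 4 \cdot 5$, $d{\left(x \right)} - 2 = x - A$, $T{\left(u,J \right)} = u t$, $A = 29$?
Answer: $\frac{3138}{16415} \approx 0.19117$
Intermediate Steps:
$t = -54$ ($t = \left(-9\right) 6 = -54$)
$T{\left(u,J \right)} = - 54 u$ ($T{\left(u,J \right)} = u \left(-54\right) = - 54 u$)
$d{\left(x \right)} = -27 + x$ ($d{\left(x \right)} = 2 + \left(x - 29\right) = 2 + \left(-29 + x\right) = -27 + x$)
$f{\left(Z \right)} = 16$ ($f{\left(Z \right)} = -4 + 4 \cdot 5 = -4 + 20 = 16$)
$S{\left(z \right)} = 16$
$\frac{3254}{3283} + \frac{S{\left(-63 \right)}}{d{\left(7 \right)}} = \frac{3254}{3283} + \frac{16}{-27 + 7} = 3254 \cdot \frac{1}{3283} + \frac{16}{-20} = \frac{3254}{3283} + 16 \left(- \frac{1}{20}\right) = \frac{3254}{3283} - \frac{4}{5} = \frac{3138}{16415}$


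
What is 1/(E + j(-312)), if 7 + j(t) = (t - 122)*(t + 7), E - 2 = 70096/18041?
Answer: 18041/2388067061 ≈ 7.5546e-6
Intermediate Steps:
E = 106178/18041 (E = 2 + 70096/18041 = 106178/18041 ≈ 5.8854)
j(t) = -7 + (-122 + t)*(7 + t) (j(t) = -7 + (t - 122)*(t + 7) = -7 + (-122 + t)*(7 + t))
1/(E + j(-312)) = 1/(106178/18041 + (-861 + (-312)² - 115*(-312))) = 1/(106178/18041 + (-861 + 97344 + 35880)) = 1/(106178/18041 + 132363) = 1/(2388067061/18041) = 18041/2388067061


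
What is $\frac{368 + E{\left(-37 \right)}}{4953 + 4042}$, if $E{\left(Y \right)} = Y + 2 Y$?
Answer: $\frac{1}{35} \approx 0.028571$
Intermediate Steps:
$E{\left(Y \right)} = 3 Y$
$\frac{368 + E{\left(-37 \right)}}{4953 + 4042} = \frac{368 + 3 \left(-37\right)}{4953 + 4042} = \frac{368 - 111}{8995} = 257 \cdot \frac{1}{8995} = \frac{1}{35}$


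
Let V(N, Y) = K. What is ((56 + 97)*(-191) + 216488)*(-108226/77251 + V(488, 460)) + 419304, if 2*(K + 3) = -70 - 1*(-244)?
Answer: 18317955622/1153 ≈ 1.5887e+7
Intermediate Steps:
K = 84 (K = -3 + (-70 - 1*(-244))/2 = -3 + (-70 + 244)/2 = -3 + (½)*174 = -3 + 87 = 84)
V(N, Y) = 84
((56 + 97)*(-191) + 216488)*(-108226/77251 + V(488, 460)) + 419304 = ((56 + 97)*(-191) + 216488)*(-108226/77251 + 84) + 419304 = (153*(-191) + 216488)*(-108226*1/77251 + 84) + 419304 = (-29223 + 216488)*(-108226/77251 + 84) + 419304 = 187265*(6380858/77251) + 419304 = 17834498110/1153 + 419304 = 18317955622/1153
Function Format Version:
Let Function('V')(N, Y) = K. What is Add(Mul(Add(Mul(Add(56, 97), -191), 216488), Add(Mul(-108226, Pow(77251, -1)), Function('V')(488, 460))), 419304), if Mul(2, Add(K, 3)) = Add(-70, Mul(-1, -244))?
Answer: Rational(18317955622, 1153) ≈ 1.5887e+7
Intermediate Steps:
K = 84 (K = Add(-3, Mul(Rational(1, 2), Add(-70, Mul(-1, -244)))) = Add(-3, Mul(Rational(1, 2), Add(-70, 244))) = Add(-3, Mul(Rational(1, 2), 174)) = Add(-3, 87) = 84)
Function('V')(N, Y) = 84
Add(Mul(Add(Mul(Add(56, 97), -191), 216488), Add(Mul(-108226, Pow(77251, -1)), Function('V')(488, 460))), 419304) = Add(Mul(Add(Mul(Add(56, 97), -191), 216488), Add(Mul(-108226, Pow(77251, -1)), 84)), 419304) = Add(Mul(Add(Mul(153, -191), 216488), Add(Mul(-108226, Rational(1, 77251)), 84)), 419304) = Add(Mul(Add(-29223, 216488), Add(Rational(-108226, 77251), 84)), 419304) = Add(Mul(187265, Rational(6380858, 77251)), 419304) = Add(Rational(17834498110, 1153), 419304) = Rational(18317955622, 1153)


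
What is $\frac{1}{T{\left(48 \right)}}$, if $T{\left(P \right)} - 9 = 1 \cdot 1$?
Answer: $\frac{1}{10} \approx 0.1$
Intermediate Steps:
$T{\left(P \right)} = 10$ ($T{\left(P \right)} = 9 + 1 \cdot 1 = 9 + 1 = 10$)
$\frac{1}{T{\left(48 \right)}} = \frac{1}{10}$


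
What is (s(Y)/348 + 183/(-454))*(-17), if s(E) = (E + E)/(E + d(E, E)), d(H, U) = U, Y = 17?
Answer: 537455/78996 ≈ 6.8036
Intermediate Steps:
s(E) = 1 (s(E) = (E + E)/(E + E) = (2*E)/((2*E)) = (2*E)*(1/(2*E)) = 1)
(s(Y)/348 + 183/(-454))*(-17) = (1/348 + 183/(-454))*(-17) = (1*(1/348) + 183*(-1/454))*(-17) = (1/348 - 183/454)*(-17) = -31615/78996*(-17) = 537455/78996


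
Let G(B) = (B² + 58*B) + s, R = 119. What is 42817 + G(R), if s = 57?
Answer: 63937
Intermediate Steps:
G(B) = 57 + B² + 58*B (G(B) = (B² + 58*B) + 57 = 57 + B² + 58*B)
42817 + G(R) = 42817 + (57 + 119² + 58*119) = 42817 + (57 + 14161 + 6902) = 42817 + 21120 = 63937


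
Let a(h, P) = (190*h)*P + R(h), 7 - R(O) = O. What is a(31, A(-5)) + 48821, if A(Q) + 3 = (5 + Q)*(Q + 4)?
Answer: 31127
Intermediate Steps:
A(Q) = -3 + (4 + Q)*(5 + Q) (A(Q) = -3 + (5 + Q)*(Q + 4) = -3 + (5 + Q)*(4 + Q) = -3 + (4 + Q)*(5 + Q))
R(O) = 7 - O
a(h, P) = 7 - h + 190*P*h (a(h, P) = (190*h)*P + (7 - h) = 190*P*h + (7 - h) = 7 - h + 190*P*h)
a(31, A(-5)) + 48821 = (7 - 1*31 + 190*(17 + (-5)**2 + 9*(-5))*31) + 48821 = (7 - 31 + 190*(17 + 25 - 45)*31) + 48821 = (7 - 31 + 190*(-3)*31) + 48821 = (7 - 31 - 17670) + 48821 = -17694 + 48821 = 31127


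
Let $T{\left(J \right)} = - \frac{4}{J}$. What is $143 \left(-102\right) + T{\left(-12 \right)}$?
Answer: $- \frac{43757}{3} \approx -14586.0$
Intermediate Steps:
$143 \left(-102\right) + T{\left(-12 \right)} = 143 \left(-102\right) - \frac{4}{-12} = -14586 - - \frac{1}{3} = -14586 + \frac{1}{3} = - \frac{43757}{3}$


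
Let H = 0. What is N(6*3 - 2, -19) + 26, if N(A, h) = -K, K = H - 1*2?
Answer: 28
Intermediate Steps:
K = -2 (K = 0 - 1*2 = 0 - 2 = -2)
N(A, h) = 2 (N(A, h) = -1*(-2) = 2)
N(6*3 - 2, -19) + 26 = 2 + 26 = 28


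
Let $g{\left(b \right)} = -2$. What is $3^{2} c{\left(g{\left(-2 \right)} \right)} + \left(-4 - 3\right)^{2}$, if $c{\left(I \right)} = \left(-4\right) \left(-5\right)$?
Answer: $229$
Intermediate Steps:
$c{\left(I \right)} = 20$
$3^{2} c{\left(g{\left(-2 \right)} \right)} + \left(-4 - 3\right)^{2} = 3^{2} \cdot 20 + \left(-4 - 3\right)^{2} = 9 \cdot 20 + \left(-7\right)^{2} = 180 + 49 = 229$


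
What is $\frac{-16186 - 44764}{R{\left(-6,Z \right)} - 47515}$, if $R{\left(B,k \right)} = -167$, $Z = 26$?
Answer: $\frac{30475}{23841} \approx 1.2783$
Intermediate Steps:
$\frac{-16186 - 44764}{R{\left(-6,Z \right)} - 47515} = \frac{-16186 - 44764}{-167 - 47515} = - \frac{60950}{-47682} = \left(-60950\right) \left(- \frac{1}{47682}\right) = \frac{30475}{23841}$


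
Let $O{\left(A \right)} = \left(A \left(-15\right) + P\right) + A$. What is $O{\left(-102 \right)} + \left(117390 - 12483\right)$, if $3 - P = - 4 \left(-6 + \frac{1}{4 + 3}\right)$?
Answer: $\frac{744202}{7} \approx 1.0631 \cdot 10^{5}$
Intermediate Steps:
$P = - \frac{143}{7}$ ($P = 3 - - 4 \left(-6 + \frac{1}{4 + 3}\right) = 3 - - 4 \left(-6 + \frac{1}{7}\right) = 3 - \left(-4\right) \left(- \frac{41}{7}\right) = 3 - \frac{164}{7} = - \frac{143}{7} \approx -20.429$)
$O{\left(A \right)} = - \frac{143}{7} - 14 A$ ($O{\left(A \right)} = \left(A \left(-15\right) - \frac{143}{7}\right) + A = \left(- 15 A - \frac{143}{7}\right) + A = \left(- \frac{143}{7} - 15 A\right) + A = - \frac{143}{7} - 14 A$)
$O{\left(-102 \right)} + \left(117390 - 12483\right) = \left(- \frac{143}{7} - -1428\right) + \left(117390 - 12483\right) = \left(- \frac{143}{7} + 1428\right) + 104907 = \frac{9853}{7} + 104907 = \frac{744202}{7}$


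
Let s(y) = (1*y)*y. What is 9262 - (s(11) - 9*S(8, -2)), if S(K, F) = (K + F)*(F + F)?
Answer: 8925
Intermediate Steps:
S(K, F) = 2*F*(F + K) (S(K, F) = (F + K)*(2*F) = 2*F*(F + K))
s(y) = y² (s(y) = y*y = y²)
9262 - (s(11) - 9*S(8, -2)) = 9262 - (11² - 18*(-2)*(-2 + 8)) = 9262 - (121 - 18*(-2)*6) = 9262 - (121 - 9*(-24)) = 9262 - (121 + 216) = 9262 - 1*337 = 9262 - 337 = 8925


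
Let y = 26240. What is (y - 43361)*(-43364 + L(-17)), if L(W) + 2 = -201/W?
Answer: 12618536541/17 ≈ 7.4227e+8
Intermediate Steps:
L(W) = -2 - 201/W
(y - 43361)*(-43364 + L(-17)) = (26240 - 43361)*(-43364 + (-2 - 201/(-17))) = -17121*(-43364 + (-2 - 201*(-1/17))) = -17121*(-43364 + (-2 + 201/17)) = -17121*(-43364 + 167/17) = -17121*(-737021/17) = 12618536541/17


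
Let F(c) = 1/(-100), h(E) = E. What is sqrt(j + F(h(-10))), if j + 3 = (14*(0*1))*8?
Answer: I*sqrt(301)/10 ≈ 1.7349*I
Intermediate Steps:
F(c) = -1/100
j = -3 (j = -3 + (14*(0*1))*8 = -3 + (14*0)*8 = -3 + 0*8 = -3 + 0 = -3)
sqrt(j + F(h(-10))) = sqrt(-3 - 1/100) = sqrt(-301/100) = I*sqrt(301)/10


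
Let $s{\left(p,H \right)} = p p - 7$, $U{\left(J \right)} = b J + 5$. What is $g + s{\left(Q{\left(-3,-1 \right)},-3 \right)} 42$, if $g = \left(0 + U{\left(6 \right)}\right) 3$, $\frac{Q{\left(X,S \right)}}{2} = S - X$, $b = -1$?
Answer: $375$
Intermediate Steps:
$U{\left(J \right)} = 5 - J$ ($U{\left(J \right)} = - J + 5 = 5 - J$)
$Q{\left(X,S \right)} = - 2 X + 2 S$ ($Q{\left(X,S \right)} = 2 \left(S - X\right) = - 2 X + 2 S$)
$s{\left(p,H \right)} = -7 + p^{2}$ ($s{\left(p,H \right)} = p^{2} - 7 = -7 + p^{2}$)
$g = -3$ ($g = \left(0 + \left(5 - 6\right)\right) 3 = \left(0 - 1\right) 3 = \left(-1\right) 3 = -3$)
$g + s{\left(Q{\left(-3,-1 \right)},-3 \right)} 42 = -3 + \left(-7 + \left(\left(-2\right) \left(-3\right) + 2 \left(-1\right)\right)^{2}\right) 42 = -3 + \left(-7 + \left(6 - 2\right)^{2}\right) 42 = -3 + \left(-7 + 4^{2}\right) 42 = -3 + \left(-7 + 16\right) 42 = -3 + 9 \cdot 42 = -3 + 378 = 375$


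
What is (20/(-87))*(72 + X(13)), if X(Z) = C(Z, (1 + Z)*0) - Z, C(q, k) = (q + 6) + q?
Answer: -1820/87 ≈ -20.920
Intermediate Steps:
C(q, k) = 6 + 2*q (C(q, k) = (6 + q) + q = 6 + 2*q)
X(Z) = 6 + Z (X(Z) = (6 + 2*Z) - Z = 6 + Z)
(20/(-87))*(72 + X(13)) = (20/(-87))*(72 + (6 + 13)) = (20*(-1/87))*(72 + 19) = -20/87*91 = -1820/87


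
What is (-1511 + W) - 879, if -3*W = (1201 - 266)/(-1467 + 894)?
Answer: -4107475/1719 ≈ -2389.5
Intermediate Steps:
W = 935/1719 (W = -(1201 - 266)/(3*(-1467 + 894)) = -935/(3*(-573)) = -935*(-1)/(3*573) = -⅓*(-935/573) = 935/1719 ≈ 0.54392)
(-1511 + W) - 879 = (-1511 + 935/1719) - 879 = -2596474/1719 - 879 = -4107475/1719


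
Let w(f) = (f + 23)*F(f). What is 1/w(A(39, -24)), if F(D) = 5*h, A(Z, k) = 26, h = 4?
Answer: 1/980 ≈ 0.0010204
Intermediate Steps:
F(D) = 20 (F(D) = 5*4 = 20)
w(f) = 460 + 20*f (w(f) = (f + 23)*20 = (23 + f)*20 = 460 + 20*f)
1/w(A(39, -24)) = 1/(460 + 20*26) = 1/(460 + 520) = 1/980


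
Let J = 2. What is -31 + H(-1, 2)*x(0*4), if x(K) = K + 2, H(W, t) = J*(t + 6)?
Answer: 1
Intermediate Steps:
H(W, t) = 12 + 2*t (H(W, t) = 2*(t + 6) = 2*(6 + t) = 12 + 2*t)
x(K) = 2 + K
-31 + H(-1, 2)*x(0*4) = -31 + (12 + 2*2)*(2 + 0*4) = -31 + (12 + 4)*(2 + 0) = -31 + 16*2 = -31 + 32 = 1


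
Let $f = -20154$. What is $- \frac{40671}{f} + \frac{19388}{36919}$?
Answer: $\frac{630759467}{248021842} \approx 2.5432$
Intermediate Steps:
$- \frac{40671}{f} + \frac{19388}{36919} = - \frac{40671}{-20154} + \frac{19388}{36919} = \left(-40671\right) \left(- \frac{1}{20154}\right) + 19388 \cdot \frac{1}{36919} = \frac{13557}{6718} + \frac{19388}{36919} = \frac{630759467}{248021842}$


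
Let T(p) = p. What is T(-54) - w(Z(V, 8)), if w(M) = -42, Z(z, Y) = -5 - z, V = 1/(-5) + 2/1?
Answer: -12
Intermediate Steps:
V = 9/5 (V = 1*(-1/5) + 2*1 = -1/5 + 2 = 9/5 ≈ 1.8000)
T(-54) - w(Z(V, 8)) = -54 - 1*(-42) = -54 + 42 = -12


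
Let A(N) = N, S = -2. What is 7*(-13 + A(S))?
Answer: -105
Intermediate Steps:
7*(-13 + A(S)) = 7*(-13 - 2) = 7*(-15) = -105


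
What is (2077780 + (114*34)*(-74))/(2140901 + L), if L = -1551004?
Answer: 1790956/589897 ≈ 3.0360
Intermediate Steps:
(2077780 + (114*34)*(-74))/(2140901 + L) = (2077780 + (114*34)*(-74))/(2140901 - 1551004) = (2077780 + 3876*(-74))/589897 = (2077780 - 286824)*(1/589897) = 1790956*(1/589897) = 1790956/589897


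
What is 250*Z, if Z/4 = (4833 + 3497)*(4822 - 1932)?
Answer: 24073700000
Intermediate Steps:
Z = 96294800 (Z = 4*((4833 + 3497)*(4822 - 1932)) = 4*(8330*2890) = 4*24073700 = 96294800)
250*Z = 250*96294800 = 24073700000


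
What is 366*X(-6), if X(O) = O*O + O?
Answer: 10980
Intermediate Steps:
X(O) = O + O**2 (X(O) = O**2 + O = O + O**2)
366*X(-6) = 366*(-6*(1 - 6)) = 366*(-6*(-5)) = 366*30 = 10980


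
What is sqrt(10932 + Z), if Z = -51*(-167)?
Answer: 3*sqrt(2161) ≈ 139.46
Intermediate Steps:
Z = 8517
sqrt(10932 + Z) = sqrt(10932 + 8517) = sqrt(19449) = 3*sqrt(2161)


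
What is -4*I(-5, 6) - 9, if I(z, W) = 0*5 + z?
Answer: 11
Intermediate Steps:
I(z, W) = z (I(z, W) = 0 + z = z)
-4*I(-5, 6) - 9 = -4*(-5) - 9 = 20 - 9 = 11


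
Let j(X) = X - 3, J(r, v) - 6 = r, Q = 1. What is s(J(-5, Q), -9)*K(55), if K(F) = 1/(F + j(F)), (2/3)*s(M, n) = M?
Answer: 3/214 ≈ 0.014019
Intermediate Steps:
J(r, v) = 6 + r
j(X) = -3 + X
s(M, n) = 3*M/2
K(F) = 1/(-3 + 2*F) (K(F) = 1/(F + (-3 + F)) = 1/(-3 + 2*F))
s(J(-5, Q), -9)*K(55) = (3*(6 - 5)/2)/(-3 + 2*55) = ((3/2)*1)/(-3 + 110) = (3/2)/107 = (3/2)*(1/107) = 3/214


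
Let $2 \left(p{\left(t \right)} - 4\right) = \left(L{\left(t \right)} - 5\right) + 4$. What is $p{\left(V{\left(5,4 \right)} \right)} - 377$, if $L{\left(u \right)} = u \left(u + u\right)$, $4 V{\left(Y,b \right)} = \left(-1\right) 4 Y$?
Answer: $- \frac{697}{2} \approx -348.5$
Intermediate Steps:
$V{\left(Y,b \right)} = - Y$ ($V{\left(Y,b \right)} = \frac{\left(-1\right) 4 Y}{4} = \frac{\left(-4\right) Y}{4} = - Y$)
$L{\left(u \right)} = 2 u^{2}$ ($L{\left(u \right)} = u 2 u = 2 u^{2}$)
$p{\left(t \right)} = \frac{7}{2} + t^{2}$ ($p{\left(t \right)} = 4 + \frac{\left(2 t^{2} - 5\right) + 4}{2} = 4 + \frac{\left(-5 + 2 t^{2}\right) + 4}{2} = 4 + \frac{-1 + 2 t^{2}}{2} = 4 + \left(- \frac{1}{2} + t^{2}\right) = \frac{7}{2} + t^{2}$)
$p{\left(V{\left(5,4 \right)} \right)} - 377 = \left(\frac{7}{2} + \left(\left(-1\right) 5\right)^{2}\right) - 377 = \left(\frac{7}{2} + \left(-5\right)^{2}\right) - 377 = \left(\frac{7}{2} + 25\right) - 377 = \frac{57}{2} - 377 = - \frac{697}{2}$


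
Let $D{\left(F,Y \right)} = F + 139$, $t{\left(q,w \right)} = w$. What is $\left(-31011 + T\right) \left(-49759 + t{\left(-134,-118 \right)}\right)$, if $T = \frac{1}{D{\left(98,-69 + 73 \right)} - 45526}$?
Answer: $\frac{70050110766860}{45289} \approx 1.5467 \cdot 10^{9}$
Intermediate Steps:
$D{\left(F,Y \right)} = 139 + F$
$T = - \frac{1}{45289}$ ($T = \frac{1}{\left(139 + 98\right) - 45526} = \frac{1}{237 - 45526} = \frac{1}{-45289} = - \frac{1}{45289} \approx -2.208 \cdot 10^{-5}$)
$\left(-31011 + T\right) \left(-49759 + t{\left(-134,-118 \right)}\right) = \left(-31011 - \frac{1}{45289}\right) \left(-49759 - 118\right) = \left(- \frac{1404457180}{45289}\right) \left(-49877\right) = \frac{70050110766860}{45289}$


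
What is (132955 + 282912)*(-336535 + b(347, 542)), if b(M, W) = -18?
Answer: -139961286451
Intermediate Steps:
(132955 + 282912)*(-336535 + b(347, 542)) = (132955 + 282912)*(-336535 - 18) = 415867*(-336553) = -139961286451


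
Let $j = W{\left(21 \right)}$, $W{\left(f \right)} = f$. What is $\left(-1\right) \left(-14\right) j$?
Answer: $294$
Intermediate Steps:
$j = 21$
$\left(-1\right) \left(-14\right) j = \left(-1\right) \left(-14\right) 21 = 14 \cdot 21 = 294$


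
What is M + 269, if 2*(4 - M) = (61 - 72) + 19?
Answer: 269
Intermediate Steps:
M = 0 (M = 4 - ((61 - 72) + 19)/2 = 4 - (-11 + 19)/2 = 4 - ½*8 = 4 - 4 = 0)
M + 269 = 0 + 269 = 269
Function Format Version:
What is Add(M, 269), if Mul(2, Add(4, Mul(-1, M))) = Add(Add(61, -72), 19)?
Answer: 269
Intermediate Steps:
M = 0 (M = Add(4, Mul(Rational(-1, 2), Add(Add(61, -72), 19))) = Add(4, Mul(Rational(-1, 2), Add(-11, 19))) = Add(4, Mul(Rational(-1, 2), 8)) = Add(4, -4) = 0)
Add(M, 269) = Add(0, 269) = 269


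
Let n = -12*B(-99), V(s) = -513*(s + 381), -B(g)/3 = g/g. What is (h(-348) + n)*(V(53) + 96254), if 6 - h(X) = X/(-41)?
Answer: -173657112/41 ≈ -4.2355e+6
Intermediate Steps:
B(g) = -3 (B(g) = -3*g/g = -3*1 = -3)
V(s) = -195453 - 513*s (V(s) = -513*(381 + s) = -195453 - 513*s)
h(X) = 6 + X/41 (h(X) = 6 - X/(-41) = 6 - X*(-1)/41 = 6 - (-1)*X/41 = 6 + X/41)
n = 36 (n = -12*(-3) = 36)
(h(-348) + n)*(V(53) + 96254) = ((6 + (1/41)*(-348)) + 36)*((-195453 - 513*53) + 96254) = ((6 - 348/41) + 36)*((-195453 - 27189) + 96254) = (-102/41 + 36)*(-222642 + 96254) = (1374/41)*(-126388) = -173657112/41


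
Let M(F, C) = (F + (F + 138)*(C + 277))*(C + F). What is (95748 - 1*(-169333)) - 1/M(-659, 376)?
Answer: 25571509448855/96466776 ≈ 2.6508e+5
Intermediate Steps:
M(F, C) = (C + F)*(F + (138 + F)*(277 + C)) (M(F, C) = (F + (138 + F)*(277 + C))*(C + F) = (C + F)*(F + (138 + F)*(277 + C)))
(95748 - 1*(-169333)) - 1/M(-659, 376) = (95748 - 1*(-169333)) - 1/(138*376² + 278*(-659)² + 38226*376 + 38226*(-659) + 376*(-659)² - 659*376² + 416*376*(-659)) = (95748 + 169333) - 1/(138*141376 + 278*434281 + 14372976 - 25190934 + 376*434281 - 659*141376 - 103078144) = 265081 - 1/(19509888 + 120730118 + 14372976 - 25190934 + 163289656 - 93166784 - 103078144) = 265081 - 1/96466776 = 25571509448855/96466776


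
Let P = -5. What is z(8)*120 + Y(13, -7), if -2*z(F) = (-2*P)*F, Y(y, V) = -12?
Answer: -4812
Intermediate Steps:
z(F) = -5*F (z(F) = -(-2*(-5))*F/2 = -5*F)
z(8)*120 + Y(13, -7) = -5*8*120 - 12 = -40*120 - 12 = -4800 - 12 = -4812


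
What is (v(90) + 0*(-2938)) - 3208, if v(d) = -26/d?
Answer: -144373/45 ≈ -3208.3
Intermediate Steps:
(v(90) + 0*(-2938)) - 3208 = (-26/90 + 0*(-2938)) - 3208 = (-26*1/90 + 0) - 3208 = (-13/45 + 0) - 3208 = -13/45 - 3208 = -144373/45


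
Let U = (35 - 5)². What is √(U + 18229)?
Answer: √19129 ≈ 138.31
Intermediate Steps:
U = 900 (U = 30² = 900)
√(U + 18229) = √(900 + 18229) = √19129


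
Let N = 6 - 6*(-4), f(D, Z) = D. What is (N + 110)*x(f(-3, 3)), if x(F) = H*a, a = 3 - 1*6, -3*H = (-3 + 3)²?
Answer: 0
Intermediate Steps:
H = 0 (H = -(-3 + 3)²/3 = -⅓*0² = -⅓*0 = 0)
N = 30 (N = 6 + 24 = 30)
a = -3 (a = 3 - 6 = -3)
x(F) = 0 (x(F) = 0*(-3) = 0)
(N + 110)*x(f(-3, 3)) = (30 + 110)*0 = 140*0 = 0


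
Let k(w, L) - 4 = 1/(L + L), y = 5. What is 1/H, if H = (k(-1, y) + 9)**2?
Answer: 100/17161 ≈ 0.0058272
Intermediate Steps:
k(w, L) = 4 + 1/(2*L) (k(w, L) = 4 + 1/(L + L) = 4 + 1/(2*L))
H = 17161/100 (H = ((4 + (1/2)/5) + 9)**2 = ((4 + (1/2)*(1/5)) + 9)**2 = ((4 + 1/10) + 9)**2 = (41/10 + 9)**2 = (131/10)**2 = 17161/100 ≈ 171.61)
1/H = 1/(17161/100) = 100/17161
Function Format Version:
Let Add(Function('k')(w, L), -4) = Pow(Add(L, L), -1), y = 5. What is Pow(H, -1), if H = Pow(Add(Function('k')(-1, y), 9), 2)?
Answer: Rational(100, 17161) ≈ 0.0058272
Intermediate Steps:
Function('k')(w, L) = Add(4, Mul(Rational(1, 2), Pow(L, -1))) (Function('k')(w, L) = Add(4, Pow(Add(L, L), -1)) = Add(4, Pow(Mul(2, L), -1)) = Add(4, Mul(Rational(1, 2), Pow(L, -1))))
H = Rational(17161, 100) (H = Pow(Add(Add(4, Mul(Rational(1, 2), Pow(5, -1))), 9), 2) = Pow(Add(Add(4, Mul(Rational(1, 2), Rational(1, 5))), 9), 2) = Pow(Add(Add(4, Rational(1, 10)), 9), 2) = Pow(Add(Rational(41, 10), 9), 2) = Pow(Rational(131, 10), 2) = Rational(17161, 100) ≈ 171.61)
Pow(H, -1) = Pow(Rational(17161, 100), -1) = Rational(100, 17161)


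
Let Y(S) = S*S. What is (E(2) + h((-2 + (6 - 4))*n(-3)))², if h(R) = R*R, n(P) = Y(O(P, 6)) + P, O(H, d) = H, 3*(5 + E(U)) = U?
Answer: 169/9 ≈ 18.778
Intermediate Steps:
E(U) = -5 + U/3
Y(S) = S²
n(P) = P + P² (n(P) = P² + P = P + P²)
h(R) = R²
(E(2) + h((-2 + (6 - 4))*n(-3)))² = ((-5 + (⅓)*2) + ((-2 + (6 - 4))*(-3*(1 - 3)))²)² = ((-5 + ⅔) + ((-2 + 2)*(-3*(-2)))²)² = (-13/3 + (0*6)²)² = (-13/3 + 0²)² = (-13/3 + 0)² = (-13/3)² = 169/9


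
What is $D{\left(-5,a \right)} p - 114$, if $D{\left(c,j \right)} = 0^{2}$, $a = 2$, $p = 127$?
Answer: $-114$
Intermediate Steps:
$D{\left(c,j \right)} = 0$
$D{\left(-5,a \right)} p - 114 = 0 \cdot 127 - 114 = 0 - 114 = -114$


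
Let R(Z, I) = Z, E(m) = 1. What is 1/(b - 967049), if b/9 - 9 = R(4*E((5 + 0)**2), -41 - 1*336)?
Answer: -1/966932 ≈ -1.0342e-6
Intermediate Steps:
b = 117 (b = 81 + 9*(4*1) = 81 + 9*4 = 81 + 36 = 117)
1/(b - 967049) = 1/(117 - 967049) = 1/(-966932) = -1/966932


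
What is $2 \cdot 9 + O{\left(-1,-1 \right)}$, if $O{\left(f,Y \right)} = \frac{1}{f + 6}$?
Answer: $\frac{91}{5} \approx 18.2$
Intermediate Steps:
$O{\left(f,Y \right)} = \frac{1}{6 + f}$
$2 \cdot 9 + O{\left(-1,-1 \right)} = 2 \cdot 9 + \frac{1}{6 - 1} = 18 + \frac{1}{5} = \frac{91}{5}$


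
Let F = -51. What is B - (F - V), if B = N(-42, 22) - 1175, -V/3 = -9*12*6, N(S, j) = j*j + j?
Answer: 1326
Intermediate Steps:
N(S, j) = j + j² (N(S, j) = j² + j = j + j²)
V = 1944 (V = -3*(-9*12)*6 = -(-324)*6 = -3*(-648) = 1944)
B = -669 (B = 22*(1 + 22) - 1175 = 22*23 - 1175 = 506 - 1175 = -669)
B - (F - V) = -669 - (-51 - 1*1944) = -669 - (-51 - 1944) = -669 - 1*(-1995) = -669 + 1995 = 1326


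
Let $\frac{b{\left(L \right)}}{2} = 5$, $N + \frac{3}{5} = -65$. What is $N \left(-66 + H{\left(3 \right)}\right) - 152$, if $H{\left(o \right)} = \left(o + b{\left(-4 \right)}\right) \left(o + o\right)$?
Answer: $- \frac{4696}{5} \approx -939.2$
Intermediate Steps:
$N = - \frac{328}{5}$ ($N = - \frac{3}{5} - 65 = - \frac{328}{5} \approx -65.6$)
$b{\left(L \right)} = 10$ ($b{\left(L \right)} = 2 \cdot 5 = 10$)
$H{\left(o \right)} = 2 o \left(10 + o\right)$ ($H{\left(o \right)} = \left(o + 10\right) \left(o + o\right) = \left(10 + o\right) 2 o = 2 o \left(10 + o\right)$)
$N \left(-66 + H{\left(3 \right)}\right) - 152 = - \frac{328 \left(-66 + 2 \cdot 3 \left(10 + 3\right)\right)}{5} - 152 = - \frac{328 \left(-66 + 2 \cdot 3 \cdot 13\right)}{5} - 152 = - \frac{328 \left(-66 + 78\right)}{5} - 152 = \left(- \frac{328}{5}\right) 12 - 152 = - \frac{3936}{5} - 152 = - \frac{4696}{5}$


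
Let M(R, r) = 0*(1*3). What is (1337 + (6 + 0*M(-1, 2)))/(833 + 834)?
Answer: 1343/1667 ≈ 0.80564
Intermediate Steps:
M(R, r) = 0 (M(R, r) = 0*3 = 0)
(1337 + (6 + 0*M(-1, 2)))/(833 + 834) = (1337 + (6 + 0*0))/(833 + 834) = (1337 + (6 + 0))/1667 = (1337 + 6)*(1/1667) = 1343*(1/1667) = 1343/1667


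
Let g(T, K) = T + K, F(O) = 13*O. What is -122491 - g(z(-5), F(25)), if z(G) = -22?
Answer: -122794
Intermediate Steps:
g(T, K) = K + T
-122491 - g(z(-5), F(25)) = -122491 - (13*25 - 22) = -122491 - (325 - 22) = -122491 - 1*303 = -122491 - 303 = -122794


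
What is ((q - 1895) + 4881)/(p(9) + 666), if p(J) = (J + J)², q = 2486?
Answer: 304/55 ≈ 5.5273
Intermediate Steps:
p(J) = 4*J² (p(J) = (2*J)² = 4*J²)
((q - 1895) + 4881)/(p(9) + 666) = ((2486 - 1895) + 4881)/(4*9² + 666) = (591 + 4881)/(4*81 + 666) = 5472/(324 + 666) = 5472/990 = 5472*(1/990) = 304/55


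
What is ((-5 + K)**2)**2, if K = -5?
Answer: 10000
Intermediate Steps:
((-5 + K)**2)**2 = ((-5 - 5)**2)**2 = ((-10)**2)**2 = 100**2 = 10000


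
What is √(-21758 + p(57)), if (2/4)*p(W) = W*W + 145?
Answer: I*√14970 ≈ 122.35*I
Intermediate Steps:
p(W) = 290 + 2*W² (p(W) = 2*(W*W + 145) = 2*(W² + 145) = 2*(145 + W²) = 290 + 2*W²)
√(-21758 + p(57)) = √(-21758 + (290 + 2*57²)) = √(-21758 + (290 + 2*3249)) = √(-21758 + (290 + 6498)) = √(-21758 + 6788) = √(-14970) = I*√14970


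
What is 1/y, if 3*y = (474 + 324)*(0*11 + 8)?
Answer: 1/2128 ≈ 0.00046992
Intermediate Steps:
y = 2128 (y = ((474 + 324)*(0*11 + 8))/3 = (798*(0 + 8))/3 = (798*8)/3 = (1/3)*6384 = 2128)
1/y = 1/2128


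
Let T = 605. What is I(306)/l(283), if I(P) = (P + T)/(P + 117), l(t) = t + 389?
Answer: 911/284256 ≈ 0.0032049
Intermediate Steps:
l(t) = 389 + t
I(P) = (605 + P)/(117 + P) (I(P) = (P + 605)/(P + 117) = (605 + P)/(117 + P))
I(306)/l(283) = ((605 + 306)/(117 + 306))/(389 + 283) = (911/423)/672 = ((1/423)*911)*(1/672) = (911/423)*(1/672) = 911/284256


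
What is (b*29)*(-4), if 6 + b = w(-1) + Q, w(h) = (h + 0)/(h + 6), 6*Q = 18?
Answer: 1856/5 ≈ 371.20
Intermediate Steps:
Q = 3 (Q = (⅙)*18 = 3)
w(h) = h/(6 + h)
b = -16/5 (b = -6 + (-1/(6 - 1) + 3) = -6 + (-1/5 + 3) = -6 + (-1*⅕ + 3) = -6 + (-⅕ + 3) = -6 + 14/5 = -16/5 ≈ -3.2000)
(b*29)*(-4) = -16/5*29*(-4) = -464/5*(-4) = 1856/5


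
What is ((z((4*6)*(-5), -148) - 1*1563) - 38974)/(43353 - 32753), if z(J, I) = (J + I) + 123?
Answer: -20341/5300 ≈ -3.8379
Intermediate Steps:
z(J, I) = 123 + I + J (z(J, I) = (I + J) + 123 = 123 + I + J)
((z((4*6)*(-5), -148) - 1*1563) - 38974)/(43353 - 32753) = (((123 - 148 + (4*6)*(-5)) - 1*1563) - 38974)/(43353 - 32753) = (((123 - 148 + 24*(-5)) - 1563) - 38974)/10600 = (((123 - 148 - 120) - 1563) - 38974)*(1/10600) = ((-145 - 1563) - 38974)*(1/10600) = (-1708 - 38974)*(1/10600) = -40682*1/10600 = -20341/5300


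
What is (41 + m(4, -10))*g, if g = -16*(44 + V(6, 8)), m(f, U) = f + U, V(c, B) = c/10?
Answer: -24976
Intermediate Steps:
V(c, B) = c/10 (V(c, B) = c*(1/10) = c/10)
m(f, U) = U + f
g = -3568/5 (g = -16*(44 + (1/10)*6) = -16*(44 + 3/5) = -16*223/5 = -3568/5 ≈ -713.60)
(41 + m(4, -10))*g = (41 + (-10 + 4))*(-3568/5) = (41 - 6)*(-3568/5) = 35*(-3568/5) = -24976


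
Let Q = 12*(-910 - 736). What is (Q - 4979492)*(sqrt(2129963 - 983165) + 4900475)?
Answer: -24498670240900 - 44993196*sqrt(14158) ≈ -2.4504e+13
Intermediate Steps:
Q = -19752 (Q = 12*(-1646) = -19752)
(Q - 4979492)*(sqrt(2129963 - 983165) + 4900475) = (-19752 - 4979492)*(sqrt(2129963 - 983165) + 4900475) = -4999244*(sqrt(1146798) + 4900475) = -4999244*(9*sqrt(14158) + 4900475) = -4999244*(4900475 + 9*sqrt(14158)) = -24498670240900 - 44993196*sqrt(14158)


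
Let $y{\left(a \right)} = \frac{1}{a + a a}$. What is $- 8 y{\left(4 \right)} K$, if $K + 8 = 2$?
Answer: $\frac{12}{5} \approx 2.4$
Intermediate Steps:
$y{\left(a \right)} = \frac{1}{a + a^{2}}$
$K = -6$ ($K = -8 + 2 = -6$)
$- 8 y{\left(4 \right)} K = - 8 \frac{1}{4 \left(1 + 4\right)} \left(-6\right) = - 8 \frac{1}{4 \cdot 5} \left(-6\right) = - 8 \cdot \frac{1}{4} \cdot \frac{1}{5} \left(-6\right) = \left(-8\right) \frac{1}{20} \left(-6\right) = \left(- \frac{2}{5}\right) \left(-6\right) = \frac{12}{5}$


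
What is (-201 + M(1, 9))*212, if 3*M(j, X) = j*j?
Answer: -127624/3 ≈ -42541.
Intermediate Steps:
M(j, X) = j**2/3 (M(j, X) = (j*j)/3 = j**2/3)
(-201 + M(1, 9))*212 = (-201 + (1/3)*1**2)*212 = (-201 + (1/3)*1)*212 = (-201 + 1/3)*212 = -602/3*212 = -127624/3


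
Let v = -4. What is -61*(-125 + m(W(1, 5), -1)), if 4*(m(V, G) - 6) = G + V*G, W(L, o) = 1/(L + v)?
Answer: 43615/6 ≈ 7269.2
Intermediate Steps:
W(L, o) = 1/(-4 + L) (W(L, o) = 1/(L - 4) = 1/(-4 + L))
m(V, G) = 6 + G/4 + G*V/4 (m(V, G) = 6 + (G + V*G)/4 = 6 + (G + G*V)/4 = 6 + (G/4 + G*V/4) = 6 + G/4 + G*V/4)
-61*(-125 + m(W(1, 5), -1)) = -61*(-125 + (6 + (¼)*(-1) + (¼)*(-1)/(-4 + 1))) = -61*(-125 + (6 - ¼ + (¼)*(-1)/(-3))) = -61*(-125 + (6 - ¼ + (¼)*(-1)*(-⅓))) = -61*(-125 + (6 - ¼ + 1/12)) = -61*(-125 + 35/6) = -61*(-715/6) = 43615/6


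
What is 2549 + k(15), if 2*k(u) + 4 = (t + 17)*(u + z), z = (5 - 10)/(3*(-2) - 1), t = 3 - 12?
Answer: 18269/7 ≈ 2609.9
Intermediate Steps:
t = -9
z = 5/7 (z = -5/(-6 - 1) = -5/(-7) = -5*(-1/7) = 5/7 ≈ 0.71429)
k(u) = 6/7 + 4*u (k(u) = -2 + ((-9 + 17)*(u + 5/7))/2 = -2 + (8*(5/7 + u))/2 = -2 + (40/7 + 8*u)/2 = -2 + (20/7 + 4*u) = 6/7 + 4*u)
2549 + k(15) = 2549 + (6/7 + 4*15) = 2549 + (6/7 + 60) = 2549 + 426/7 = 18269/7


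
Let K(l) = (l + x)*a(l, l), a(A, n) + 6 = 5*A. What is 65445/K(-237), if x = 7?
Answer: 4363/18262 ≈ 0.23891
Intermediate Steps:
a(A, n) = -6 + 5*A
K(l) = (-6 + 5*l)*(7 + l) (K(l) = (l + 7)*(-6 + 5*l) = (7 + l)*(-6 + 5*l) = (-6 + 5*l)*(7 + l))
65445/K(-237) = 65445/(((-6 + 5*(-237))*(7 - 237))) = 65445/(((-6 - 1185)*(-230))) = 65445/((-1191*(-230))) = 65445/273930 = 65445*(1/273930) = 4363/18262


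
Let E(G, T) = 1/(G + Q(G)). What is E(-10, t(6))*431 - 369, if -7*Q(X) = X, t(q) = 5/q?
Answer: -25157/60 ≈ -419.28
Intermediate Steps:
Q(X) = -X/7
E(G, T) = 7/(6*G) (E(G, T) = 1/(G - G/7) = 1/(6*G/7) = 7/(6*G))
E(-10, t(6))*431 - 369 = ((7/6)/(-10))*431 - 369 = ((7/6)*(-⅒))*431 - 369 = -7/60*431 - 369 = -3017/60 - 369 = -25157/60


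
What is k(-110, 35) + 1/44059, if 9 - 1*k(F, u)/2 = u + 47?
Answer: -6432613/44059 ≈ -146.00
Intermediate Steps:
k(F, u) = -76 - 2*u (k(F, u) = 18 - 2*(u + 47) = 18 - 2*(47 + u) = 18 + (-94 - 2*u) = -76 - 2*u)
k(-110, 35) + 1/44059 = (-76 - 2*35) + 1/44059 = (-76 - 70) + 1/44059 = -146 + 1/44059 = -6432613/44059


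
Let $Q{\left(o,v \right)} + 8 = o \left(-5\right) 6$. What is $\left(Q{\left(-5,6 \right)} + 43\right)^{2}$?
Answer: $34225$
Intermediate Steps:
$Q{\left(o,v \right)} = -8 - 30 o$ ($Q{\left(o,v \right)} = -8 + o \left(-5\right) 6 = -8 + - 5 o 6 = -8 - 30 o$)
$\left(Q{\left(-5,6 \right)} + 43\right)^{2} = \left(\left(-8 - -150\right) + 43\right)^{2} = \left(\left(-8 + 150\right) + 43\right)^{2} = \left(142 + 43\right)^{2} = 185^{2} = 34225$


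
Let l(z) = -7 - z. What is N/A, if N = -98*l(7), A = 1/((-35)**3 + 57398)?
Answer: 19925556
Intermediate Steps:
A = 1/14523 (A = 1/(-42875 + 57398) = 1/14523 ≈ 6.8856e-5)
N = 1372 (N = -98*(-7 - 1*7) = -98*(-7 - 7) = -98*(-14) = 1372)
N/A = 1372/(1/14523) = 1372*14523 = 19925556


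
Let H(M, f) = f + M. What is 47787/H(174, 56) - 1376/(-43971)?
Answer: 2101558657/10113330 ≈ 207.80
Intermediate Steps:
H(M, f) = M + f
47787/H(174, 56) - 1376/(-43971) = 47787/(174 + 56) - 1376/(-43971) = 47787/230 - 1376*(-1/43971) = 47787*(1/230) + 1376/43971 = 47787/230 + 1376/43971 = 2101558657/10113330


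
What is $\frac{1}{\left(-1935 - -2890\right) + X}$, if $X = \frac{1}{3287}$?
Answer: $\frac{3287}{3139086} \approx 0.0010471$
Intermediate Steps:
$X = \frac{1}{3287} \approx 0.00030423$
$\frac{1}{\left(-1935 - -2890\right) + X} = \frac{1}{\left(-1935 - -2890\right) + \frac{1}{3287}} = \frac{1}{\left(-1935 + 2890\right) + \frac{1}{3287}} = \frac{1}{955 + \frac{1}{3287}} = \frac{1}{\frac{3139086}{3287}} = \frac{3287}{3139086}$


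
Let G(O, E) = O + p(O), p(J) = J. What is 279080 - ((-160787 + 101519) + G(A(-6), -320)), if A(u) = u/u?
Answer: 338346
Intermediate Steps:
A(u) = 1
G(O, E) = 2*O (G(O, E) = O + O = 2*O)
279080 - ((-160787 + 101519) + G(A(-6), -320)) = 279080 - ((-160787 + 101519) + 2*1) = 279080 - (-59268 + 2) = 279080 - 1*(-59266) = 279080 + 59266 = 338346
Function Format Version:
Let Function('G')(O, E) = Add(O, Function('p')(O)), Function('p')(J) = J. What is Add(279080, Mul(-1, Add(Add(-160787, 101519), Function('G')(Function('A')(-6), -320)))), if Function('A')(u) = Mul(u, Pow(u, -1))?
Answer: 338346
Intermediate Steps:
Function('A')(u) = 1
Function('G')(O, E) = Mul(2, O) (Function('G')(O, E) = Add(O, O) = Mul(2, O))
Add(279080, Mul(-1, Add(Add(-160787, 101519), Function('G')(Function('A')(-6), -320)))) = Add(279080, Mul(-1, Add(Add(-160787, 101519), Mul(2, 1)))) = Add(279080, Mul(-1, Add(-59268, 2))) = Add(279080, Mul(-1, -59266)) = Add(279080, 59266) = 338346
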